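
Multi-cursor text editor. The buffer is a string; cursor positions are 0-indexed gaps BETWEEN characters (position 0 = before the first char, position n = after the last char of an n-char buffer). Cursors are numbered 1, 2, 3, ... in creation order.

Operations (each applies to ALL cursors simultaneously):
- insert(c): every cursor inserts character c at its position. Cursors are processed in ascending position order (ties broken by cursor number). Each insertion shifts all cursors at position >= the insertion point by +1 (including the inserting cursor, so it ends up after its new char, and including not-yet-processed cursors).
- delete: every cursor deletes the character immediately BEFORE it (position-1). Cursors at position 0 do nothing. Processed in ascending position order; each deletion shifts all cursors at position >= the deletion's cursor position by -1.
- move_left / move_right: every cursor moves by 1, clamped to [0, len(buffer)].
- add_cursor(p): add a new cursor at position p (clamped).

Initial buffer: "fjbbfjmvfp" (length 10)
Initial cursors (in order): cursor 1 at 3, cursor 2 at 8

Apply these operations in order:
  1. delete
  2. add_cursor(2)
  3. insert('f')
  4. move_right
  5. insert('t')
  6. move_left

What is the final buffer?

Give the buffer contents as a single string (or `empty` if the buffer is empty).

Answer: fjffbttfjmfftp

Derivation:
After op 1 (delete): buffer="fjbfjmfp" (len 8), cursors c1@2 c2@6, authorship ........
After op 2 (add_cursor(2)): buffer="fjbfjmfp" (len 8), cursors c1@2 c3@2 c2@6, authorship ........
After op 3 (insert('f')): buffer="fjffbfjmffp" (len 11), cursors c1@4 c3@4 c2@9, authorship ..13....2..
After op 4 (move_right): buffer="fjffbfjmffp" (len 11), cursors c1@5 c3@5 c2@10, authorship ..13....2..
After op 5 (insert('t')): buffer="fjffbttfjmfftp" (len 14), cursors c1@7 c3@7 c2@13, authorship ..13.13...2.2.
After op 6 (move_left): buffer="fjffbttfjmfftp" (len 14), cursors c1@6 c3@6 c2@12, authorship ..13.13...2.2.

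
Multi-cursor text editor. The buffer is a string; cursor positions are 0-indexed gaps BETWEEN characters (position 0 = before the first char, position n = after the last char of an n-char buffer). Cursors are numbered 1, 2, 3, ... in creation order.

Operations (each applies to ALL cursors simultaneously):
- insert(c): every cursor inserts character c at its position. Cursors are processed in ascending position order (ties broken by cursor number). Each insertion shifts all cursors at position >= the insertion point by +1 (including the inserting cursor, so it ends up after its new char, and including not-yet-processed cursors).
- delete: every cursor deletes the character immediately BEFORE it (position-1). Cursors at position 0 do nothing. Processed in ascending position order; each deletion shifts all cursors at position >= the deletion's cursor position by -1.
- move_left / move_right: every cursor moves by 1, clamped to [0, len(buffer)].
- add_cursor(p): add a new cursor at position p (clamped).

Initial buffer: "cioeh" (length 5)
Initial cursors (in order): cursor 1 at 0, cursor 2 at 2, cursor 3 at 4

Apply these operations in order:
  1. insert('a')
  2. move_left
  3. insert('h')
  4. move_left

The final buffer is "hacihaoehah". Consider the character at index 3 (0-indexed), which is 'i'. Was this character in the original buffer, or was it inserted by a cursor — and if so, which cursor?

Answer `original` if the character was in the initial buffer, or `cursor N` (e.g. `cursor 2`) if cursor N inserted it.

After op 1 (insert('a')): buffer="aciaoeah" (len 8), cursors c1@1 c2@4 c3@7, authorship 1..2..3.
After op 2 (move_left): buffer="aciaoeah" (len 8), cursors c1@0 c2@3 c3@6, authorship 1..2..3.
After op 3 (insert('h')): buffer="hacihaoehah" (len 11), cursors c1@1 c2@5 c3@9, authorship 11..22..33.
After op 4 (move_left): buffer="hacihaoehah" (len 11), cursors c1@0 c2@4 c3@8, authorship 11..22..33.
Authorship (.=original, N=cursor N): 1 1 . . 2 2 . . 3 3 .
Index 3: author = original

Answer: original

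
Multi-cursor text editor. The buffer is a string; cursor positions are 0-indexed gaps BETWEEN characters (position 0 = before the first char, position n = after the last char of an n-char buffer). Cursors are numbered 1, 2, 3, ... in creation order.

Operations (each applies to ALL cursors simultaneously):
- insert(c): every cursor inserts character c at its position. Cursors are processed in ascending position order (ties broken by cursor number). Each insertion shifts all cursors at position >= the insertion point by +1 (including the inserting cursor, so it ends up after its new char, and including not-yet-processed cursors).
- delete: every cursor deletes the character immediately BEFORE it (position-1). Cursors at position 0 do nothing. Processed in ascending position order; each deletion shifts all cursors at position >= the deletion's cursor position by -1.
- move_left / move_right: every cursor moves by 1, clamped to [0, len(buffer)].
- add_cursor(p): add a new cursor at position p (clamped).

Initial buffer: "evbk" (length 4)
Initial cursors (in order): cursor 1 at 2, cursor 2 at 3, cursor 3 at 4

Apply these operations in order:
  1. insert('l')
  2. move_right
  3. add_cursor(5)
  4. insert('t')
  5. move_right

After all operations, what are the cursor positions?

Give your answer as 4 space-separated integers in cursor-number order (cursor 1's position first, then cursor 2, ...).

After op 1 (insert('l')): buffer="evlblkl" (len 7), cursors c1@3 c2@5 c3@7, authorship ..1.2.3
After op 2 (move_right): buffer="evlblkl" (len 7), cursors c1@4 c2@6 c3@7, authorship ..1.2.3
After op 3 (add_cursor(5)): buffer="evlblkl" (len 7), cursors c1@4 c4@5 c2@6 c3@7, authorship ..1.2.3
After op 4 (insert('t')): buffer="evlbtltktlt" (len 11), cursors c1@5 c4@7 c2@9 c3@11, authorship ..1.124.233
After op 5 (move_right): buffer="evlbtltktlt" (len 11), cursors c1@6 c4@8 c2@10 c3@11, authorship ..1.124.233

Answer: 6 10 11 8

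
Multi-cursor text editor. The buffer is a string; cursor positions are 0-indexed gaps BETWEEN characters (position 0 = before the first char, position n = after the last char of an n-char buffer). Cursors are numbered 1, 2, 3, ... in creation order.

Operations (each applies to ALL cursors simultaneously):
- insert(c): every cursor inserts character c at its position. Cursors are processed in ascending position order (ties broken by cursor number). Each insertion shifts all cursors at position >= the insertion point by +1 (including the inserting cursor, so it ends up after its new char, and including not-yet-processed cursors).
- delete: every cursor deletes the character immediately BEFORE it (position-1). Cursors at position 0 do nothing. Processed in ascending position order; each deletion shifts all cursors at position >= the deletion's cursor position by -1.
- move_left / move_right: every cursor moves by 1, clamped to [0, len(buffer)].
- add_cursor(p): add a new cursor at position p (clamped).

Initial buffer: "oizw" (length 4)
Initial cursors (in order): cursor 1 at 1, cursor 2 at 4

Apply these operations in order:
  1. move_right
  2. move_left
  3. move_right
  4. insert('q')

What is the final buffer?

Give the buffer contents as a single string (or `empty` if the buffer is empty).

Answer: oiqzwq

Derivation:
After op 1 (move_right): buffer="oizw" (len 4), cursors c1@2 c2@4, authorship ....
After op 2 (move_left): buffer="oizw" (len 4), cursors c1@1 c2@3, authorship ....
After op 3 (move_right): buffer="oizw" (len 4), cursors c1@2 c2@4, authorship ....
After op 4 (insert('q')): buffer="oiqzwq" (len 6), cursors c1@3 c2@6, authorship ..1..2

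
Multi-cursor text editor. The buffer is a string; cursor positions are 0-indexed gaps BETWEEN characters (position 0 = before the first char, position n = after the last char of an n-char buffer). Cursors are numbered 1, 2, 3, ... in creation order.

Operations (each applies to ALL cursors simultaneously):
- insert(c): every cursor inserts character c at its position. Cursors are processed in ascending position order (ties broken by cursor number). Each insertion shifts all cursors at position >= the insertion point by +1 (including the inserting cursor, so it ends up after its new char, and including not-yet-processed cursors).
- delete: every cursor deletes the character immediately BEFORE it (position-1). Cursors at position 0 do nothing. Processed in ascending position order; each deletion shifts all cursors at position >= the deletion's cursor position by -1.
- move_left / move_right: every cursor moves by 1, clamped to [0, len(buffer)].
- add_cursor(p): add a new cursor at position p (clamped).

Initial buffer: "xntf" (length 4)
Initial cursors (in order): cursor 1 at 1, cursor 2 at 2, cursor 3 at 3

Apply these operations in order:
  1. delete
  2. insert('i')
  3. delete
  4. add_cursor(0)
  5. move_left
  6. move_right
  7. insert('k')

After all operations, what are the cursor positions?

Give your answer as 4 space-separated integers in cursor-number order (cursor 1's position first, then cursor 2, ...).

Answer: 5 5 5 5

Derivation:
After op 1 (delete): buffer="f" (len 1), cursors c1@0 c2@0 c3@0, authorship .
After op 2 (insert('i')): buffer="iiif" (len 4), cursors c1@3 c2@3 c3@3, authorship 123.
After op 3 (delete): buffer="f" (len 1), cursors c1@0 c2@0 c3@0, authorship .
After op 4 (add_cursor(0)): buffer="f" (len 1), cursors c1@0 c2@0 c3@0 c4@0, authorship .
After op 5 (move_left): buffer="f" (len 1), cursors c1@0 c2@0 c3@0 c4@0, authorship .
After op 6 (move_right): buffer="f" (len 1), cursors c1@1 c2@1 c3@1 c4@1, authorship .
After op 7 (insert('k')): buffer="fkkkk" (len 5), cursors c1@5 c2@5 c3@5 c4@5, authorship .1234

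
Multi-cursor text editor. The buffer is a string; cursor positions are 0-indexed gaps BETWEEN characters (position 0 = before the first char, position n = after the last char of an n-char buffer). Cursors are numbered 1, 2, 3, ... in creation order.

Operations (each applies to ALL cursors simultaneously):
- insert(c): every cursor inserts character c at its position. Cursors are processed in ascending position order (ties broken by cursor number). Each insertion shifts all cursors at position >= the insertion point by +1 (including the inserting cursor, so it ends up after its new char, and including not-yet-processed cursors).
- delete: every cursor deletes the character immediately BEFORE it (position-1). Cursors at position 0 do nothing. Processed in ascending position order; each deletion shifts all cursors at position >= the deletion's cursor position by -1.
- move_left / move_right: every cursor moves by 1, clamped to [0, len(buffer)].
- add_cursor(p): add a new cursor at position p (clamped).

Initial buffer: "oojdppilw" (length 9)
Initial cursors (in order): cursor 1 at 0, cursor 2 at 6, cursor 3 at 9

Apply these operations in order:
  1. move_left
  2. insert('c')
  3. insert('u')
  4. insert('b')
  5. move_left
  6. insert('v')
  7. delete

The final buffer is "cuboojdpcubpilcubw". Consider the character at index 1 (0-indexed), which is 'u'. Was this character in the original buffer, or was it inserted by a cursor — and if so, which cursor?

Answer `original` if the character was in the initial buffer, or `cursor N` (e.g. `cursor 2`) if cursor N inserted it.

Answer: cursor 1

Derivation:
After op 1 (move_left): buffer="oojdppilw" (len 9), cursors c1@0 c2@5 c3@8, authorship .........
After op 2 (insert('c')): buffer="coojdpcpilcw" (len 12), cursors c1@1 c2@7 c3@11, authorship 1.....2...3.
After op 3 (insert('u')): buffer="cuoojdpcupilcuw" (len 15), cursors c1@2 c2@9 c3@14, authorship 11.....22...33.
After op 4 (insert('b')): buffer="cuboojdpcubpilcubw" (len 18), cursors c1@3 c2@11 c3@17, authorship 111.....222...333.
After op 5 (move_left): buffer="cuboojdpcubpilcubw" (len 18), cursors c1@2 c2@10 c3@16, authorship 111.....222...333.
After op 6 (insert('v')): buffer="cuvboojdpcuvbpilcuvbw" (len 21), cursors c1@3 c2@12 c3@19, authorship 1111.....2222...3333.
After op 7 (delete): buffer="cuboojdpcubpilcubw" (len 18), cursors c1@2 c2@10 c3@16, authorship 111.....222...333.
Authorship (.=original, N=cursor N): 1 1 1 . . . . . 2 2 2 . . . 3 3 3 .
Index 1: author = 1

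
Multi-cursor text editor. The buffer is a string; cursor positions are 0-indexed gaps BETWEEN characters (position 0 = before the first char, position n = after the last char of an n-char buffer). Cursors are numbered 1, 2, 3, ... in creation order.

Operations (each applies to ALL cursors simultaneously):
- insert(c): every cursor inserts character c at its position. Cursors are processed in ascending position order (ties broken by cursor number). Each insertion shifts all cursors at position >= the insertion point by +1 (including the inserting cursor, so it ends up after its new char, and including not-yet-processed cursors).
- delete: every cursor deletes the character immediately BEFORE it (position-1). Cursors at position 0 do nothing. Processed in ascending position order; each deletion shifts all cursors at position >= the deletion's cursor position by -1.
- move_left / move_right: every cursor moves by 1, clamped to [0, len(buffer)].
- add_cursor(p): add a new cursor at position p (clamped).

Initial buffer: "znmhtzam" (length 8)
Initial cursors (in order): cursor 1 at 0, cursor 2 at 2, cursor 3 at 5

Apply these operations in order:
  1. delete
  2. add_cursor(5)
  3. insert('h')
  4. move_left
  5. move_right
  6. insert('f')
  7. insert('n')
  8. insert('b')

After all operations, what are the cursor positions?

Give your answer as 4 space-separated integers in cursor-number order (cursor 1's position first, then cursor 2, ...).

Answer: 4 9 15 21

Derivation:
After op 1 (delete): buffer="zmhzam" (len 6), cursors c1@0 c2@1 c3@3, authorship ......
After op 2 (add_cursor(5)): buffer="zmhzam" (len 6), cursors c1@0 c2@1 c3@3 c4@5, authorship ......
After op 3 (insert('h')): buffer="hzhmhhzahm" (len 10), cursors c1@1 c2@3 c3@6 c4@9, authorship 1.2..3..4.
After op 4 (move_left): buffer="hzhmhhzahm" (len 10), cursors c1@0 c2@2 c3@5 c4@8, authorship 1.2..3..4.
After op 5 (move_right): buffer="hzhmhhzahm" (len 10), cursors c1@1 c2@3 c3@6 c4@9, authorship 1.2..3..4.
After op 6 (insert('f')): buffer="hfzhfmhhfzahfm" (len 14), cursors c1@2 c2@5 c3@9 c4@13, authorship 11.22..33..44.
After op 7 (insert('n')): buffer="hfnzhfnmhhfnzahfnm" (len 18), cursors c1@3 c2@7 c3@12 c4@17, authorship 111.222..333..444.
After op 8 (insert('b')): buffer="hfnbzhfnbmhhfnbzahfnbm" (len 22), cursors c1@4 c2@9 c3@15 c4@21, authorship 1111.2222..3333..4444.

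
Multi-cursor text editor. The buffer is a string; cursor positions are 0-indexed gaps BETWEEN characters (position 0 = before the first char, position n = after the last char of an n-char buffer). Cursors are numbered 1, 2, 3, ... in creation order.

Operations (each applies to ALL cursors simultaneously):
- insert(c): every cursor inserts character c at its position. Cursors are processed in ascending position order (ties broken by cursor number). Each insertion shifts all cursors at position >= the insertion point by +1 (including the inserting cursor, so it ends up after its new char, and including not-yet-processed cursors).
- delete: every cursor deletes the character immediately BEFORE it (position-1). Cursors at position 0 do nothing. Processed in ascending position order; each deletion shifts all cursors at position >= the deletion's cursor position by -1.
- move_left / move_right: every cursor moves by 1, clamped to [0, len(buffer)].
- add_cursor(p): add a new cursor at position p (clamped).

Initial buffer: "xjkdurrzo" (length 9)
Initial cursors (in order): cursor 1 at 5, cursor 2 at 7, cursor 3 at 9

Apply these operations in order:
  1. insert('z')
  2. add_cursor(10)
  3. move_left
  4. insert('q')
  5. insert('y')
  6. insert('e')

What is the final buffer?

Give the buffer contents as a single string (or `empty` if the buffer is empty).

Answer: xjkduqyezrrqyezqyezoqyez

Derivation:
After op 1 (insert('z')): buffer="xjkduzrrzzoz" (len 12), cursors c1@6 c2@9 c3@12, authorship .....1..2..3
After op 2 (add_cursor(10)): buffer="xjkduzrrzzoz" (len 12), cursors c1@6 c2@9 c4@10 c3@12, authorship .....1..2..3
After op 3 (move_left): buffer="xjkduzrrzzoz" (len 12), cursors c1@5 c2@8 c4@9 c3@11, authorship .....1..2..3
After op 4 (insert('q')): buffer="xjkduqzrrqzqzoqz" (len 16), cursors c1@6 c2@10 c4@12 c3@15, authorship .....11..224..33
After op 5 (insert('y')): buffer="xjkduqyzrrqyzqyzoqyz" (len 20), cursors c1@7 c2@12 c4@15 c3@19, authorship .....111..22244..333
After op 6 (insert('e')): buffer="xjkduqyezrrqyezqyezoqyez" (len 24), cursors c1@8 c2@14 c4@18 c3@23, authorship .....1111..2222444..3333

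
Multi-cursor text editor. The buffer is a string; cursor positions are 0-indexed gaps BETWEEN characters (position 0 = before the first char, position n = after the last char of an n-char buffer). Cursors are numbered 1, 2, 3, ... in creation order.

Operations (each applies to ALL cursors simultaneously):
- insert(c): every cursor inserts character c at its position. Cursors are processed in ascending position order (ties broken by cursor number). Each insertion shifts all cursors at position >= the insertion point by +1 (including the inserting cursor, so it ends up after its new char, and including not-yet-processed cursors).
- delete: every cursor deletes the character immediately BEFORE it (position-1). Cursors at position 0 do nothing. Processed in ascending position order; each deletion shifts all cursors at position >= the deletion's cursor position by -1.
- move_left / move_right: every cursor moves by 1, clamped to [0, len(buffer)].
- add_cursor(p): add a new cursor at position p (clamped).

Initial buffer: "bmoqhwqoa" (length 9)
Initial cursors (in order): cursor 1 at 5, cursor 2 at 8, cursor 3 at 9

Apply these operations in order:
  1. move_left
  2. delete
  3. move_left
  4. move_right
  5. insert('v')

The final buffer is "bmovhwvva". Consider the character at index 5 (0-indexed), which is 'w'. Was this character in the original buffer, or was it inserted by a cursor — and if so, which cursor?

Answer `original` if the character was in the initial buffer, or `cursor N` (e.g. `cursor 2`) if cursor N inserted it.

After op 1 (move_left): buffer="bmoqhwqoa" (len 9), cursors c1@4 c2@7 c3@8, authorship .........
After op 2 (delete): buffer="bmohwa" (len 6), cursors c1@3 c2@5 c3@5, authorship ......
After op 3 (move_left): buffer="bmohwa" (len 6), cursors c1@2 c2@4 c3@4, authorship ......
After op 4 (move_right): buffer="bmohwa" (len 6), cursors c1@3 c2@5 c3@5, authorship ......
After op 5 (insert('v')): buffer="bmovhwvva" (len 9), cursors c1@4 c2@8 c3@8, authorship ...1..23.
Authorship (.=original, N=cursor N): . . . 1 . . 2 3 .
Index 5: author = original

Answer: original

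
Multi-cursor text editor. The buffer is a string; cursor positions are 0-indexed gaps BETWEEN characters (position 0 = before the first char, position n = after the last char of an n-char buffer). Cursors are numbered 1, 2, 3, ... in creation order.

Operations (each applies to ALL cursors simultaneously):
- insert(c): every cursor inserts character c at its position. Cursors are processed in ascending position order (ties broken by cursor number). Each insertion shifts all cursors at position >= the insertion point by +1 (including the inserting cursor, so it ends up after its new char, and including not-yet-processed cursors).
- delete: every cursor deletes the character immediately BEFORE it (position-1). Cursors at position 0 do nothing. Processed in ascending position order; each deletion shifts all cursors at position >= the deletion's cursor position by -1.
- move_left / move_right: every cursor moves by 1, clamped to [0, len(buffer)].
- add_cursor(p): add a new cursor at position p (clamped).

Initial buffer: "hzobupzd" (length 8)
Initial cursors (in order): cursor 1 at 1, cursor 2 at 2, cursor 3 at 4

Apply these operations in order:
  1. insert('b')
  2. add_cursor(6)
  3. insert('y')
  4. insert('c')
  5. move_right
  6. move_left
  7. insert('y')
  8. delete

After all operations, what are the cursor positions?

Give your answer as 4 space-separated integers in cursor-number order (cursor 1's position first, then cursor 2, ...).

Answer: 4 8 15 12

Derivation:
After op 1 (insert('b')): buffer="hbzbobbupzd" (len 11), cursors c1@2 c2@4 c3@7, authorship .1.2..3....
After op 2 (add_cursor(6)): buffer="hbzbobbupzd" (len 11), cursors c1@2 c2@4 c4@6 c3@7, authorship .1.2..3....
After op 3 (insert('y')): buffer="hbyzbyobybyupzd" (len 15), cursors c1@3 c2@6 c4@9 c3@11, authorship .11.22..433....
After op 4 (insert('c')): buffer="hbyczbycobycbycupzd" (len 19), cursors c1@4 c2@8 c4@12 c3@15, authorship .111.222..44333....
After op 5 (move_right): buffer="hbyczbycobycbycupzd" (len 19), cursors c1@5 c2@9 c4@13 c3@16, authorship .111.222..44333....
After op 6 (move_left): buffer="hbyczbycobycbycupzd" (len 19), cursors c1@4 c2@8 c4@12 c3@15, authorship .111.222..44333....
After op 7 (insert('y')): buffer="hbycyzbycyobycybycyupzd" (len 23), cursors c1@5 c2@10 c4@15 c3@19, authorship .1111.2222..4443333....
After op 8 (delete): buffer="hbyczbycobycbycupzd" (len 19), cursors c1@4 c2@8 c4@12 c3@15, authorship .111.222..44333....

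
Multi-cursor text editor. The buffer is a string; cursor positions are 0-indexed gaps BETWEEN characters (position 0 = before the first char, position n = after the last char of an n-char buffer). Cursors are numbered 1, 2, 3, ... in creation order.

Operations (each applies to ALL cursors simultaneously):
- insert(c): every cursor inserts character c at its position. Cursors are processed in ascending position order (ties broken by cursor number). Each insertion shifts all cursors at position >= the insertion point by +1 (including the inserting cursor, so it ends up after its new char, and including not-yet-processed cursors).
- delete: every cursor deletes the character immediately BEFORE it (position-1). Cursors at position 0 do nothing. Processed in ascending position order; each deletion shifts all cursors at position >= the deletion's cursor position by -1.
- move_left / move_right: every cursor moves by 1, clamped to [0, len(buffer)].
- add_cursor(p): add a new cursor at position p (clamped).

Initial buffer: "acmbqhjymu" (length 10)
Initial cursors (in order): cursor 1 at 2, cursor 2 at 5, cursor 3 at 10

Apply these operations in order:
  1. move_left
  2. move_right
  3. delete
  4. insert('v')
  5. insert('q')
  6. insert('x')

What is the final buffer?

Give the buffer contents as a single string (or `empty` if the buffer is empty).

After op 1 (move_left): buffer="acmbqhjymu" (len 10), cursors c1@1 c2@4 c3@9, authorship ..........
After op 2 (move_right): buffer="acmbqhjymu" (len 10), cursors c1@2 c2@5 c3@10, authorship ..........
After op 3 (delete): buffer="ambhjym" (len 7), cursors c1@1 c2@3 c3@7, authorship .......
After op 4 (insert('v')): buffer="avmbvhjymv" (len 10), cursors c1@2 c2@5 c3@10, authorship .1..2....3
After op 5 (insert('q')): buffer="avqmbvqhjymvq" (len 13), cursors c1@3 c2@7 c3@13, authorship .11..22....33
After op 6 (insert('x')): buffer="avqxmbvqxhjymvqx" (len 16), cursors c1@4 c2@9 c3@16, authorship .111..222....333

Answer: avqxmbvqxhjymvqx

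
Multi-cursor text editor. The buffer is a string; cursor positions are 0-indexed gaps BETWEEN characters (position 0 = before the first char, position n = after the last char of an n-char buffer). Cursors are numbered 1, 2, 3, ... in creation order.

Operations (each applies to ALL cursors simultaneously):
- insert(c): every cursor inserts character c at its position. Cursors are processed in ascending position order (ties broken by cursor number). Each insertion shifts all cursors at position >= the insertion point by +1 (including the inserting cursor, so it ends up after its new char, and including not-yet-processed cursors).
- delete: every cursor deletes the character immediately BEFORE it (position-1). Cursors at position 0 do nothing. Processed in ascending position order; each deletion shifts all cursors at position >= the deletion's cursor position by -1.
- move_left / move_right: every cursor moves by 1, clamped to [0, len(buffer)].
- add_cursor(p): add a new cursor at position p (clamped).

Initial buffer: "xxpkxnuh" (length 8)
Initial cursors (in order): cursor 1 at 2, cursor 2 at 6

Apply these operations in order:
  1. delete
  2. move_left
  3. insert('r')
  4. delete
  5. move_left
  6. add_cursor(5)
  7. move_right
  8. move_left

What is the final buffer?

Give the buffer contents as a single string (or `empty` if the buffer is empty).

Answer: xpkxuh

Derivation:
After op 1 (delete): buffer="xpkxuh" (len 6), cursors c1@1 c2@4, authorship ......
After op 2 (move_left): buffer="xpkxuh" (len 6), cursors c1@0 c2@3, authorship ......
After op 3 (insert('r')): buffer="rxpkrxuh" (len 8), cursors c1@1 c2@5, authorship 1...2...
After op 4 (delete): buffer="xpkxuh" (len 6), cursors c1@0 c2@3, authorship ......
After op 5 (move_left): buffer="xpkxuh" (len 6), cursors c1@0 c2@2, authorship ......
After op 6 (add_cursor(5)): buffer="xpkxuh" (len 6), cursors c1@0 c2@2 c3@5, authorship ......
After op 7 (move_right): buffer="xpkxuh" (len 6), cursors c1@1 c2@3 c3@6, authorship ......
After op 8 (move_left): buffer="xpkxuh" (len 6), cursors c1@0 c2@2 c3@5, authorship ......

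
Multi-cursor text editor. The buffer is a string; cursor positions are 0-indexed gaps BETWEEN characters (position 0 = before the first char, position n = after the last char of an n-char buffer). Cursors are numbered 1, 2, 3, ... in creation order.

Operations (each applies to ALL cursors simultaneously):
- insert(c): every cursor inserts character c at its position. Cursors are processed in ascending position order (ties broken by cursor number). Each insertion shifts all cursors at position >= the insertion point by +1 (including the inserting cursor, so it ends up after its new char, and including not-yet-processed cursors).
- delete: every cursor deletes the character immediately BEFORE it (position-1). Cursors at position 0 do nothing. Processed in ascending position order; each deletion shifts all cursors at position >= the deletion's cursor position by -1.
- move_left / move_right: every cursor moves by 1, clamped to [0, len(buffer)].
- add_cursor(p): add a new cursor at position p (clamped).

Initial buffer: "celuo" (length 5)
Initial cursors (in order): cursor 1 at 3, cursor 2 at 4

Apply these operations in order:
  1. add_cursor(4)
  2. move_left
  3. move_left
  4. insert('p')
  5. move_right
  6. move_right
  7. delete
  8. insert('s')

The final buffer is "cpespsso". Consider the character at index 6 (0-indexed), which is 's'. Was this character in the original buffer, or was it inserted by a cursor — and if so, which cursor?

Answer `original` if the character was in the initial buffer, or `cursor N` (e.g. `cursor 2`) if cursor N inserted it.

After op 1 (add_cursor(4)): buffer="celuo" (len 5), cursors c1@3 c2@4 c3@4, authorship .....
After op 2 (move_left): buffer="celuo" (len 5), cursors c1@2 c2@3 c3@3, authorship .....
After op 3 (move_left): buffer="celuo" (len 5), cursors c1@1 c2@2 c3@2, authorship .....
After op 4 (insert('p')): buffer="cpeppluo" (len 8), cursors c1@2 c2@5 c3@5, authorship .1.23...
After op 5 (move_right): buffer="cpeppluo" (len 8), cursors c1@3 c2@6 c3@6, authorship .1.23...
After op 6 (move_right): buffer="cpeppluo" (len 8), cursors c1@4 c2@7 c3@7, authorship .1.23...
After op 7 (delete): buffer="cpepo" (len 5), cursors c1@3 c2@4 c3@4, authorship .1.3.
After op 8 (insert('s')): buffer="cpespsso" (len 8), cursors c1@4 c2@7 c3@7, authorship .1.1323.
Authorship (.=original, N=cursor N): . 1 . 1 3 2 3 .
Index 6: author = 3

Answer: cursor 3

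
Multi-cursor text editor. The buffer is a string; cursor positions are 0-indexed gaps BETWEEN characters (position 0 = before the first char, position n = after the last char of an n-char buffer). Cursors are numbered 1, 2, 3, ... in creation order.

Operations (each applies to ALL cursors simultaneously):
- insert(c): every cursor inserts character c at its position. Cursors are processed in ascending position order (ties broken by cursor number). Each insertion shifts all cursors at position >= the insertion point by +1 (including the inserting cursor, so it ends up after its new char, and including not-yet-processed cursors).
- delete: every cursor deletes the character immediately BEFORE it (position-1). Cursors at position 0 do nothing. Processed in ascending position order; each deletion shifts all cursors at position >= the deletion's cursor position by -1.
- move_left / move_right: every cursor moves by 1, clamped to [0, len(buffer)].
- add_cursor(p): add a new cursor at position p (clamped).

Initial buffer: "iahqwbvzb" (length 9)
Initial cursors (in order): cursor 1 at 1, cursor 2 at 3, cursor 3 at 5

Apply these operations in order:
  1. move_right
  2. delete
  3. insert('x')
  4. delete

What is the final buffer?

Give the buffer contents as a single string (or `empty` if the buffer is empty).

After op 1 (move_right): buffer="iahqwbvzb" (len 9), cursors c1@2 c2@4 c3@6, authorship .........
After op 2 (delete): buffer="ihwvzb" (len 6), cursors c1@1 c2@2 c3@3, authorship ......
After op 3 (insert('x')): buffer="ixhxwxvzb" (len 9), cursors c1@2 c2@4 c3@6, authorship .1.2.3...
After op 4 (delete): buffer="ihwvzb" (len 6), cursors c1@1 c2@2 c3@3, authorship ......

Answer: ihwvzb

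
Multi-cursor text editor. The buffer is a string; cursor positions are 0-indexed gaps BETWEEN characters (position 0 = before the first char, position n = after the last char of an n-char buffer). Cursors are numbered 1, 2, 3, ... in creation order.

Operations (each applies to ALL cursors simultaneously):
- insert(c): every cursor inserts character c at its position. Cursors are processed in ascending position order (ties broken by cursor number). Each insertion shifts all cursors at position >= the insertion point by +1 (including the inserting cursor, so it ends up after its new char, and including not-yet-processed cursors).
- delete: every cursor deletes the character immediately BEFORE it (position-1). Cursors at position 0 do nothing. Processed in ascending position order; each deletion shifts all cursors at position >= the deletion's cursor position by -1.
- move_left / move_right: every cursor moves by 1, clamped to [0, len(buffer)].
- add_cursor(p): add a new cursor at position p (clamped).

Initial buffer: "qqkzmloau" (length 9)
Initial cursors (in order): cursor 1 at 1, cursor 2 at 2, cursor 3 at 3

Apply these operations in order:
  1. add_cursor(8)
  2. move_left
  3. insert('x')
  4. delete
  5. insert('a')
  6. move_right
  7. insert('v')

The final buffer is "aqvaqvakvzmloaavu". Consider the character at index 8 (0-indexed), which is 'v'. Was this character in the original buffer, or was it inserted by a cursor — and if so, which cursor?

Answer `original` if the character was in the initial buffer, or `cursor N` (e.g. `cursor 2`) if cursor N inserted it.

Answer: cursor 3

Derivation:
After op 1 (add_cursor(8)): buffer="qqkzmloau" (len 9), cursors c1@1 c2@2 c3@3 c4@8, authorship .........
After op 2 (move_left): buffer="qqkzmloau" (len 9), cursors c1@0 c2@1 c3@2 c4@7, authorship .........
After op 3 (insert('x')): buffer="xqxqxkzmloxau" (len 13), cursors c1@1 c2@3 c3@5 c4@11, authorship 1.2.3.....4..
After op 4 (delete): buffer="qqkzmloau" (len 9), cursors c1@0 c2@1 c3@2 c4@7, authorship .........
After op 5 (insert('a')): buffer="aqaqakzmloaau" (len 13), cursors c1@1 c2@3 c3@5 c4@11, authorship 1.2.3.....4..
After op 6 (move_right): buffer="aqaqakzmloaau" (len 13), cursors c1@2 c2@4 c3@6 c4@12, authorship 1.2.3.....4..
After op 7 (insert('v')): buffer="aqvaqvakvzmloaavu" (len 17), cursors c1@3 c2@6 c3@9 c4@16, authorship 1.12.23.3....4.4.
Authorship (.=original, N=cursor N): 1 . 1 2 . 2 3 . 3 . . . . 4 . 4 .
Index 8: author = 3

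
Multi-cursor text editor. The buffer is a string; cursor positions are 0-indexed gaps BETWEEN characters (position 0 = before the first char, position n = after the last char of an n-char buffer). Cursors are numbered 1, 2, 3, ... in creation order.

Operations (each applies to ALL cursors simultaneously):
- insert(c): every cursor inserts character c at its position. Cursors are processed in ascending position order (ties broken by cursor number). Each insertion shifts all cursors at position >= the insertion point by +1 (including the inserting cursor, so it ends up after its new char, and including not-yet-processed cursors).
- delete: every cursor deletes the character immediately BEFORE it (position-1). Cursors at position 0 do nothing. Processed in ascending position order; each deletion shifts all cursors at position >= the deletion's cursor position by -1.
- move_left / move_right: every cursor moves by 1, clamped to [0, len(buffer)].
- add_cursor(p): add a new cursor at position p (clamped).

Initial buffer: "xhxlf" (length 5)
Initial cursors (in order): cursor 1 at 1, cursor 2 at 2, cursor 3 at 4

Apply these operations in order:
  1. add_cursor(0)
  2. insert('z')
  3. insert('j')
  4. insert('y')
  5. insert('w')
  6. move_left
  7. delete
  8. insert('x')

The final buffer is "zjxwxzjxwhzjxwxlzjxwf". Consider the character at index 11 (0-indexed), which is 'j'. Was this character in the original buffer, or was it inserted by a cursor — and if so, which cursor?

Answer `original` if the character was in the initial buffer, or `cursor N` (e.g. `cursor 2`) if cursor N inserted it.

After op 1 (add_cursor(0)): buffer="xhxlf" (len 5), cursors c4@0 c1@1 c2@2 c3@4, authorship .....
After op 2 (insert('z')): buffer="zxzhzxlzf" (len 9), cursors c4@1 c1@3 c2@5 c3@8, authorship 4.1.2..3.
After op 3 (insert('j')): buffer="zjxzjhzjxlzjf" (len 13), cursors c4@2 c1@5 c2@8 c3@12, authorship 44.11.22..33.
After op 4 (insert('y')): buffer="zjyxzjyhzjyxlzjyf" (len 17), cursors c4@3 c1@7 c2@11 c3@16, authorship 444.111.222..333.
After op 5 (insert('w')): buffer="zjywxzjywhzjywxlzjywf" (len 21), cursors c4@4 c1@9 c2@14 c3@20, authorship 4444.1111.2222..3333.
After op 6 (move_left): buffer="zjywxzjywhzjywxlzjywf" (len 21), cursors c4@3 c1@8 c2@13 c3@19, authorship 4444.1111.2222..3333.
After op 7 (delete): buffer="zjwxzjwhzjwxlzjwf" (len 17), cursors c4@2 c1@6 c2@10 c3@15, authorship 444.111.222..333.
After op 8 (insert('x')): buffer="zjxwxzjxwhzjxwxlzjxwf" (len 21), cursors c4@3 c1@8 c2@13 c3@19, authorship 4444.1111.2222..3333.
Authorship (.=original, N=cursor N): 4 4 4 4 . 1 1 1 1 . 2 2 2 2 . . 3 3 3 3 .
Index 11: author = 2

Answer: cursor 2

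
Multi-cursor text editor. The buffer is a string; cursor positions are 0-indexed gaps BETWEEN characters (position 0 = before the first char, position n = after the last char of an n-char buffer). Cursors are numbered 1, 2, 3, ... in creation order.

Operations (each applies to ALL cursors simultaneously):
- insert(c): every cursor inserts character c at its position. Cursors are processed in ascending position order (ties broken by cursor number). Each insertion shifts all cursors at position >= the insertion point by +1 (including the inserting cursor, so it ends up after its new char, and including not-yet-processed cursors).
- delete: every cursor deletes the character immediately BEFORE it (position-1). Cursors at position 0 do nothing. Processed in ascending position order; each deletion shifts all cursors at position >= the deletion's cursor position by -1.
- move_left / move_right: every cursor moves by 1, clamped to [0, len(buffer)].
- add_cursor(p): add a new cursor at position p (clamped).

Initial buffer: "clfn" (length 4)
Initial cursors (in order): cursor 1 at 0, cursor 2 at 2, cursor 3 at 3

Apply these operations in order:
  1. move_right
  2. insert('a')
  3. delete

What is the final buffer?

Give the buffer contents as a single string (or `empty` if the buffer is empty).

After op 1 (move_right): buffer="clfn" (len 4), cursors c1@1 c2@3 c3@4, authorship ....
After op 2 (insert('a')): buffer="calfana" (len 7), cursors c1@2 c2@5 c3@7, authorship .1..2.3
After op 3 (delete): buffer="clfn" (len 4), cursors c1@1 c2@3 c3@4, authorship ....

Answer: clfn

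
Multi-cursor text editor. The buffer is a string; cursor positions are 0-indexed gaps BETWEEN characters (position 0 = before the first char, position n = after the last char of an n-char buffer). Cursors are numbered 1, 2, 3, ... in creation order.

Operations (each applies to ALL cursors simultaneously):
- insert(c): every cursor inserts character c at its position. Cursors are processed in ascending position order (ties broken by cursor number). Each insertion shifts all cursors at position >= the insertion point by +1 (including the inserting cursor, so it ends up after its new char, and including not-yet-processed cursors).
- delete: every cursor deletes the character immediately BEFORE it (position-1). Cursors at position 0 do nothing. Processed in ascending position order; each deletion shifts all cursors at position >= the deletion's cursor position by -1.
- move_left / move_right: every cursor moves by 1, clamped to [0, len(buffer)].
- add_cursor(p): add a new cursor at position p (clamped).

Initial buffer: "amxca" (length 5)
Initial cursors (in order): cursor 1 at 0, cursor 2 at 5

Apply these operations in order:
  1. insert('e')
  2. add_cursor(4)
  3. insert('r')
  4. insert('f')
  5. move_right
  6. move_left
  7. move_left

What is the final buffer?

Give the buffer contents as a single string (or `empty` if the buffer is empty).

After op 1 (insert('e')): buffer="eamxcae" (len 7), cursors c1@1 c2@7, authorship 1.....2
After op 2 (add_cursor(4)): buffer="eamxcae" (len 7), cursors c1@1 c3@4 c2@7, authorship 1.....2
After op 3 (insert('r')): buffer="eramxrcaer" (len 10), cursors c1@2 c3@6 c2@10, authorship 11...3..22
After op 4 (insert('f')): buffer="erfamxrfcaerf" (len 13), cursors c1@3 c3@8 c2@13, authorship 111...33..222
After op 5 (move_right): buffer="erfamxrfcaerf" (len 13), cursors c1@4 c3@9 c2@13, authorship 111...33..222
After op 6 (move_left): buffer="erfamxrfcaerf" (len 13), cursors c1@3 c3@8 c2@12, authorship 111...33..222
After op 7 (move_left): buffer="erfamxrfcaerf" (len 13), cursors c1@2 c3@7 c2@11, authorship 111...33..222

Answer: erfamxrfcaerf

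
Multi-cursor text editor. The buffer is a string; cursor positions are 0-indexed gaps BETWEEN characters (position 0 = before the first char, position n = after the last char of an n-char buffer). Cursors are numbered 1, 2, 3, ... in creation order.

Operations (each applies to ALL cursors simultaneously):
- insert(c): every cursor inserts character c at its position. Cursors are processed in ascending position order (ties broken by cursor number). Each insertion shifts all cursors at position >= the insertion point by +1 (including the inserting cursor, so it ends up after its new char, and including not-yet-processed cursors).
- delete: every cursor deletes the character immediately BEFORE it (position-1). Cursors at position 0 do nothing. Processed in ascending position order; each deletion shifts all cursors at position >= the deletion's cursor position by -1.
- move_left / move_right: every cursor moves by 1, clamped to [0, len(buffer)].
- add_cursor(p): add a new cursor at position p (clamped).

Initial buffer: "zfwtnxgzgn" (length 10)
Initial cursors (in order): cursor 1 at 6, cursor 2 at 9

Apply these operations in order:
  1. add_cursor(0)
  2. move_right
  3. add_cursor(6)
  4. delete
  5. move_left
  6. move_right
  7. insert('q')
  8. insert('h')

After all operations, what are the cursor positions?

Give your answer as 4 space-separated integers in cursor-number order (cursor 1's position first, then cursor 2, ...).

Answer: 10 14 3 10

Derivation:
After op 1 (add_cursor(0)): buffer="zfwtnxgzgn" (len 10), cursors c3@0 c1@6 c2@9, authorship ..........
After op 2 (move_right): buffer="zfwtnxgzgn" (len 10), cursors c3@1 c1@7 c2@10, authorship ..........
After op 3 (add_cursor(6)): buffer="zfwtnxgzgn" (len 10), cursors c3@1 c4@6 c1@7 c2@10, authorship ..........
After op 4 (delete): buffer="fwtnzg" (len 6), cursors c3@0 c1@4 c4@4 c2@6, authorship ......
After op 5 (move_left): buffer="fwtnzg" (len 6), cursors c3@0 c1@3 c4@3 c2@5, authorship ......
After op 6 (move_right): buffer="fwtnzg" (len 6), cursors c3@1 c1@4 c4@4 c2@6, authorship ......
After op 7 (insert('q')): buffer="fqwtnqqzgq" (len 10), cursors c3@2 c1@7 c4@7 c2@10, authorship .3...14..2
After op 8 (insert('h')): buffer="fqhwtnqqhhzgqh" (len 14), cursors c3@3 c1@10 c4@10 c2@14, authorship .33...1414..22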